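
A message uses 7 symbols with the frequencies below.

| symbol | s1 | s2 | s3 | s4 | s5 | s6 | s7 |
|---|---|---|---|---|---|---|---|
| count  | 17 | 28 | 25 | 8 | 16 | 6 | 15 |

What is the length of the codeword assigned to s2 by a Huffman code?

2

Build the tree from the bottom:
s6(6) + s4(8) → 14
14 + s7(15) → 29
s5(16) + s1(17) → 33
s3(25) + s2(28) → 53
29 + 33 → 62
53 + 62 → 115
s2 sits 2 levels below the root, so its codeword is 2 bits.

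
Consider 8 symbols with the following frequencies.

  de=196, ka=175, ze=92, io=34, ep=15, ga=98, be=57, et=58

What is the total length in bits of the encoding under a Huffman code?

1959

Greedily combine the two least-frequent nodes:
ep(15) + io(34) → 49
49 + be(57) → 106
et(58) + ze(92) → 150
ga(98) + 106 → 204
150 + ka(175) → 325
de(196) + 204 → 400
325 + 400 → 725
Total encoded bits = sum of merged weights = 49 + 106 + 150 + 204 + 325 + 400 + 725 = 1959.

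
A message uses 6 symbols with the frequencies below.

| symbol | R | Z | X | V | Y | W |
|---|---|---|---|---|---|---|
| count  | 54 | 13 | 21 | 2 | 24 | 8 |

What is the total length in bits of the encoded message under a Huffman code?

Merge the two smallest weights repeatedly:
merge V(2) and W(8): 10
merge 10 and Z(13): 23
merge X(21) and 23: 44
merge Y(24) and 44: 68
merge R(54) and 68: 122
Each symbol's bit-cost is frequency × depth; summing gives 267 bits (equivalently 10 + 23 + 44 + 68 + 122).

267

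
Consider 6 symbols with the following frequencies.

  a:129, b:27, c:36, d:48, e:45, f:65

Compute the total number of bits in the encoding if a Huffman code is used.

Greedily combine the two least-frequent nodes:
combine b(27), c(36) → 63
combine e(45), d(48) → 93
combine 63, f(65) → 128
combine 93, 128 → 221
combine a(129), 221 → 350
The encoded length is the sum of every internal node's weight: 63 + 93 + 128 + 221 + 350 = 855 bits.

855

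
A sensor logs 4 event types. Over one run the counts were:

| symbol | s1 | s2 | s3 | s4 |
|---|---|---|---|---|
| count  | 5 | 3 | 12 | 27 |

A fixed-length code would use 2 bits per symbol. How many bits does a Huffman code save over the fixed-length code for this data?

19

Fixed-length: 2 bits × 47 symbols = 94 bits.
Huffman merges:
combine s2(3), s1(5) → 8
combine 8, s3(12) → 20
combine 20, s4(27) → 47
Huffman total = 8 + 20 + 47 = 75 bits.
Saving = 94 − 75 = 19 bits.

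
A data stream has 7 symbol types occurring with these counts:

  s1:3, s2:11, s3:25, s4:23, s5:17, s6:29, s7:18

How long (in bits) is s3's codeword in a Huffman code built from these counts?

Repeatedly merge the two smallest:
s1(3) + s2(11) → 14
14 + s5(17) → 31
s7(18) + s4(23) → 41
s3(25) + s6(29) → 54
31 + 41 → 72
54 + 72 → 126
s3 sits 2 levels below the root, so its codeword is 2 bits.

2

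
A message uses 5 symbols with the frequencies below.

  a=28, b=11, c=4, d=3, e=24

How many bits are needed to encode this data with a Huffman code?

137

Merge the two smallest weights repeatedly:
merge d(3) and c(4): 7
merge 7 and b(11): 18
merge 18 and e(24): 42
merge a(28) and 42: 70
The encoded length is the sum of every internal node's weight: 7 + 18 + 42 + 70 = 137 bits.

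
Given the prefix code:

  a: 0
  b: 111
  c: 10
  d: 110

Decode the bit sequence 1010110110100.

Read left to right; each codeword is recognised as soon as it completes (prefix code):
  10→c | 10→c | 110→d | 110→d | 10→c | 0→a
Decoded message: ccddca

ccddca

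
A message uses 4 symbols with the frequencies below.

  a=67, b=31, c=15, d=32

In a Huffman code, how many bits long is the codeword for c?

Repeatedly merge the two smallest:
c(15) + b(31) → 46
d(32) + 46 → 78
a(67) + 78 → 145
c sits 3 levels below the root, so its codeword is 3 bits.

3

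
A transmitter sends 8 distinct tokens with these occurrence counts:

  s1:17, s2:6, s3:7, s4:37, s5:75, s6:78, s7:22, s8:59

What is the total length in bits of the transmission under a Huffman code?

Build the Huffman tree bottom-up:
s2(6) + s3(7) → 13
13 + s1(17) → 30
s7(22) + 30 → 52
s4(37) + 52 → 89
s8(59) + s5(75) → 134
s6(78) + 89 → 167
134 + 167 → 301
Each symbol's bit-cost is frequency × depth; summing gives 786 bits (equivalently 13 + 30 + 52 + 89 + 134 + 167 + 301).

786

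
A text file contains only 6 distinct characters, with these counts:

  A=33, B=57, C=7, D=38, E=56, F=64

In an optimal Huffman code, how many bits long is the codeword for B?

Repeatedly merge the two smallest:
C(7) + A(33) → 40
D(38) + 40 → 78
E(56) + B(57) → 113
F(64) + 78 → 142
113 + 142 → 255
The subtree containing B is merged 2 times, so code length = 2.

2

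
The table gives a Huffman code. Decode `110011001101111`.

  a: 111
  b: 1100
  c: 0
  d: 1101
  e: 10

Read left to right; each codeword is recognised as soon as it completes (prefix code):
  1100→b | 1100→b | 1101→d | 111→a
Decoded message: bbda

bbda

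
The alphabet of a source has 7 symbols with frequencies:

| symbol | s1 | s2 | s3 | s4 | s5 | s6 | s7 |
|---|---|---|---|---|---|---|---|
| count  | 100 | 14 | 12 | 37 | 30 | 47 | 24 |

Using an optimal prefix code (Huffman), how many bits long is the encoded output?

Build the Huffman tree bottom-up:
s3(12) + s2(14) → 26
s7(24) + 26 → 50
s5(30) + s4(37) → 67
s6(47) + 50 → 97
67 + 97 → 164
s1(100) + 164 → 264
The encoded length is the sum of every internal node's weight: 26 + 50 + 67 + 97 + 164 + 264 = 668 bits.

668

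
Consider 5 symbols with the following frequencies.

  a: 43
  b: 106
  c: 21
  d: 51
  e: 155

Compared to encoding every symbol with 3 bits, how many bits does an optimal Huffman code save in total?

352

Fixed-length: 3 bits × 376 symbols = 1128 bits.
Huffman merges:
c(21) + a(43) → 64
d(51) + 64 → 115
b(106) + 115 → 221
e(155) + 221 → 376
Huffman total = 64 + 115 + 221 + 376 = 776 bits.
Saving = 1128 − 776 = 352 bits.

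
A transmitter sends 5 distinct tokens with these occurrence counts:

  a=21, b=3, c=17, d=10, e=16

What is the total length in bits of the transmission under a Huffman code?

Greedily combine the two least-frequent nodes:
merge b(3) and d(10): 13
merge 13 and e(16): 29
merge c(17) and a(21): 38
merge 29 and 38: 67
Total encoded bits = sum of merged weights = 13 + 29 + 38 + 67 = 147.

147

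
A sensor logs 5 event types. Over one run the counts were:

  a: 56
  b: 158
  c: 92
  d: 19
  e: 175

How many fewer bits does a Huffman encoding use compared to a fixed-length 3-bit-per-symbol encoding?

Fixed-length: 3 bits × 500 symbols = 1500 bits.
Huffman merges:
d(19) + a(56) → 75
75 + c(92) → 167
b(158) + 167 → 325
e(175) + 325 → 500
Huffman total = 75 + 167 + 325 + 500 = 1067 bits.
Saving = 1500 − 1067 = 433 bits.

433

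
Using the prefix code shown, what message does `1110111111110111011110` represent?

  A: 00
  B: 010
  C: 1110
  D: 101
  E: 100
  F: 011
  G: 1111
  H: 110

CGGFDC

Read left to right; each codeword is recognised as soon as it completes (prefix code):
  1110→C | 1111→G | 1111→G | 011→F | 101→D | 1110→C
Decoded message: CGGFDC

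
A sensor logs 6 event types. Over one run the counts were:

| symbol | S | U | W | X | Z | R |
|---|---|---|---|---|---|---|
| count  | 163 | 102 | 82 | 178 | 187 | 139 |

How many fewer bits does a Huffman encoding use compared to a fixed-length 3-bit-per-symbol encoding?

365

Fixed-length: 3 bits × 851 symbols = 2553 bits.
Huffman merges:
merge W(82) and U(102): 184
merge R(139) and S(163): 302
merge X(178) and 184: 362
merge Z(187) and 302: 489
merge 362 and 489: 851
Huffman total = 184 + 302 + 362 + 489 + 851 = 2188 bits.
Saving = 2553 − 2188 = 365 bits.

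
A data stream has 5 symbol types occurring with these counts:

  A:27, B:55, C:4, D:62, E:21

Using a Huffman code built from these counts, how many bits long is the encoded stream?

353

Merge the two smallest weights repeatedly:
merge C(4) and E(21): 25
merge 25 and A(27): 52
merge 52 and B(55): 107
merge D(62) and 107: 169
The encoded length is the sum of every internal node's weight: 25 + 52 + 107 + 169 = 353 bits.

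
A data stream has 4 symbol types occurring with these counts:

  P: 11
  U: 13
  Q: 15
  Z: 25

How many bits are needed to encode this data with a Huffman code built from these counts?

127

Greedily combine the two least-frequent nodes:
P(11) + U(13) → 24
Q(15) + 24 → 39
Z(25) + 39 → 64
Each symbol's bit-cost is frequency × depth; summing gives 127 bits (equivalently 24 + 39 + 64).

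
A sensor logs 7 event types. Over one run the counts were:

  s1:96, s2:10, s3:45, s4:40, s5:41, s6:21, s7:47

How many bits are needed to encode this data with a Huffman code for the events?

788

Build the Huffman tree bottom-up:
merge s2(10) and s6(21): 31
merge 31 and s4(40): 71
merge s5(41) and s3(45): 86
merge s7(47) and 71: 118
merge 86 and s1(96): 182
merge 118 and 182: 300
Each symbol's bit-cost is frequency × depth; summing gives 788 bits (equivalently 31 + 71 + 86 + 118 + 182 + 300).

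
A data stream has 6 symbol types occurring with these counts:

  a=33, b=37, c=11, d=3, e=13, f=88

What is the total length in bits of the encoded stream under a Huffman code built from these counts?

383

Build the Huffman tree bottom-up:
merge d(3) and c(11): 14
merge e(13) and 14: 27
merge 27 and a(33): 60
merge b(37) and 60: 97
merge f(88) and 97: 185
The encoded length is the sum of every internal node's weight: 14 + 27 + 60 + 97 + 185 = 383 bits.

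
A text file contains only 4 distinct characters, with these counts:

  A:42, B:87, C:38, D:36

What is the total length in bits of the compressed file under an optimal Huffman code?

Greedily combine the two least-frequent nodes:
D(36) + C(38) → 74
A(42) + 74 → 116
B(87) + 116 → 203
Each symbol's bit-cost is frequency × depth; summing gives 393 bits (equivalently 74 + 116 + 203).

393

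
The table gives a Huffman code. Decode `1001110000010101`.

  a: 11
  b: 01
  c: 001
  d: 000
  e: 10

ebadcbb

Read left to right; each codeword is recognised as soon as it completes (prefix code):
  10→e | 01→b | 11→a | 000→d | 001→c | 01→b | 01→b
Decoded message: ebadcbb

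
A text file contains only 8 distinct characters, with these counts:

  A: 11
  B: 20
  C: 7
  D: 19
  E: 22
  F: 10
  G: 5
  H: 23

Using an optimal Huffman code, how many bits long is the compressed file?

Merge the two smallest weights repeatedly:
combine G(5), C(7) → 12
combine F(10), A(11) → 21
combine 12, D(19) → 31
combine B(20), 21 → 41
combine E(22), H(23) → 45
combine 31, 41 → 72
combine 45, 72 → 117
The encoded length is the sum of every internal node's weight: 12 + 21 + 31 + 41 + 45 + 72 + 117 = 339 bits.

339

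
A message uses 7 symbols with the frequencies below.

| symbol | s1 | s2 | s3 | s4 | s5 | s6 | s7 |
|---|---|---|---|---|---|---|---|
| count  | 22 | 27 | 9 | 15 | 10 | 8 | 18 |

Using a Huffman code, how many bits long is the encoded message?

295

Greedily combine the two least-frequent nodes:
s6(8) + s3(9) → 17
s5(10) + s4(15) → 25
17 + s7(18) → 35
s1(22) + 25 → 47
s2(27) + 35 → 62
47 + 62 → 109
Total encoded bits = sum of merged weights = 17 + 25 + 35 + 47 + 62 + 109 = 295.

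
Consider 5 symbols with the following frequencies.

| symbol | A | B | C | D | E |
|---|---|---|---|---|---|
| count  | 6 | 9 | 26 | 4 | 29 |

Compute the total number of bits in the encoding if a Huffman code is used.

148

Build the Huffman tree bottom-up:
D(4) + A(6) → 10
B(9) + 10 → 19
19 + C(26) → 45
E(29) + 45 → 74
Each symbol's bit-cost is frequency × depth; summing gives 148 bits (equivalently 10 + 19 + 45 + 74).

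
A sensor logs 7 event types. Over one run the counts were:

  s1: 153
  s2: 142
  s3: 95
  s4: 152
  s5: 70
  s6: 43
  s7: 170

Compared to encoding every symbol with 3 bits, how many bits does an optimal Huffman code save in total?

210

Fixed-length: 3 bits × 825 symbols = 2475 bits.
Huffman merges:
combine s6(43), s5(70) → 113
combine s3(95), 113 → 208
combine s2(142), s4(152) → 294
combine s1(153), s7(170) → 323
combine 208, 294 → 502
combine 323, 502 → 825
Huffman total = 113 + 208 + 294 + 323 + 502 + 825 = 2265 bits.
Saving = 2475 − 2265 = 210 bits.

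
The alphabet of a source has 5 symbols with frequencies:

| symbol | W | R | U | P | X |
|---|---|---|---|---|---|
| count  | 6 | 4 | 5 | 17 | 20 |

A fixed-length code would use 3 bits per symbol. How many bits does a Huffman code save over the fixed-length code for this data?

Fixed-length: 3 bits × 52 symbols = 156 bits.
Huffman merges:
combine R(4), U(5) → 9
combine W(6), 9 → 15
combine 15, P(17) → 32
combine X(20), 32 → 52
Huffman total = 9 + 15 + 32 + 52 = 108 bits.
Saving = 156 − 108 = 48 bits.

48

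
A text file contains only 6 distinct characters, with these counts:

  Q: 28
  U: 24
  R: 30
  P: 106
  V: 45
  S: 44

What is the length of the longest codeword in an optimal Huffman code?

Merge the two lowest-weight nodes at each step:
combine U(24), Q(28) → 52
combine R(30), S(44) → 74
combine V(45), 52 → 97
combine 74, 97 → 171
combine P(106), 171 → 277
Maximum depth reached is 4.

4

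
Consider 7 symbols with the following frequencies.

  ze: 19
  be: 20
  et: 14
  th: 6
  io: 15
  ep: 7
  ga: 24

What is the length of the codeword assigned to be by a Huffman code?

2

Repeatedly merge the two smallest:
merge th(6) and ep(7): 13
merge 13 and et(14): 27
merge io(15) and ze(19): 34
merge be(20) and ga(24): 44
merge 27 and 34: 61
merge 44 and 61: 105
The subtree containing be is merged 2 times, so code length = 2.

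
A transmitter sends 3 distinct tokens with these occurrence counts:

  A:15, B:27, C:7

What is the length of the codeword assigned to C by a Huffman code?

Repeatedly merge the two smallest:
combine C(7), A(15) → 22
combine 22, B(27) → 49
C sits 2 levels below the root, so its codeword is 2 bits.

2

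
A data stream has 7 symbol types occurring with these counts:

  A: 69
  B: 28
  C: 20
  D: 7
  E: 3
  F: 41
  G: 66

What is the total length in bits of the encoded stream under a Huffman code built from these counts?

566

Build the Huffman tree bottom-up:
combine E(3), D(7) → 10
combine 10, C(20) → 30
combine B(28), 30 → 58
combine F(41), 58 → 99
combine G(66), A(69) → 135
combine 99, 135 → 234
The encoded length is the sum of every internal node's weight: 10 + 30 + 58 + 99 + 135 + 234 = 566 bits.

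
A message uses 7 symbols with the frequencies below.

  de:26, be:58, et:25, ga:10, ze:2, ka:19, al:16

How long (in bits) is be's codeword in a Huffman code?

Build the tree from the bottom:
combine ze(2), ga(10) → 12
combine 12, al(16) → 28
combine ka(19), et(25) → 44
combine de(26), 28 → 54
combine 44, 54 → 98
combine be(58), 98 → 156
be sits one level below the root: a 1-bit codeword.

1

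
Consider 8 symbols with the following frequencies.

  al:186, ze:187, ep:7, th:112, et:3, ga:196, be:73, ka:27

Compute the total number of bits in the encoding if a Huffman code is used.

1961

Build the Huffman tree bottom-up:
merge et(3) and ep(7): 10
merge 10 and ka(27): 37
merge 37 and be(73): 110
merge 110 and th(112): 222
merge al(186) and ze(187): 373
merge ga(196) and 222: 418
merge 373 and 418: 791
The encoded length is the sum of every internal node's weight: 10 + 37 + 110 + 222 + 373 + 418 + 791 = 1961 bits.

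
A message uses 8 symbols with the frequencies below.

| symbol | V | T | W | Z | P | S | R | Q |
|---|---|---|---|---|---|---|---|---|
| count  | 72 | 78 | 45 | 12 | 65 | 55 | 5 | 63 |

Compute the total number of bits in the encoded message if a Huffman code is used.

1114

Greedily combine the two least-frequent nodes:
R(5) + Z(12) → 17
17 + W(45) → 62
S(55) + 62 → 117
Q(63) + P(65) → 128
V(72) + T(78) → 150
117 + 128 → 245
150 + 245 → 395
Total encoded bits = sum of merged weights = 17 + 62 + 117 + 128 + 150 + 245 + 395 = 1114.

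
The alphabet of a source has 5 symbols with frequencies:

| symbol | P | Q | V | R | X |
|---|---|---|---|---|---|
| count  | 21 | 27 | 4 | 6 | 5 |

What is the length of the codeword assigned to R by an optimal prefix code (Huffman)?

Build the tree from the bottom:
combine V(4), X(5) → 9
combine R(6), 9 → 15
combine 15, P(21) → 36
combine Q(27), 36 → 63
R's leaf is at depth 3, giving a 3-bit codeword.

3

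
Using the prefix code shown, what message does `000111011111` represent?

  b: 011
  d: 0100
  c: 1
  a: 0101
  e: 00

ebcbccc

Read left to right; each codeword is recognised as soon as it completes (prefix code):
  00→e | 011→b | 1→c | 011→b | 1→c | 1→c | 1→c
Decoded message: ebcbccc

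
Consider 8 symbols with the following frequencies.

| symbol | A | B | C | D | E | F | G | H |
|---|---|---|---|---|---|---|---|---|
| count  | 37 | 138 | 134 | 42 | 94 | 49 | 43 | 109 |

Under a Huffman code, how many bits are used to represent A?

4

Build the tree from the bottom:
combine A(37), D(42) → 79
combine G(43), F(49) → 92
combine 79, 92 → 171
combine E(94), H(109) → 203
combine C(134), B(138) → 272
combine 171, 203 → 374
combine 272, 374 → 646
A sits 4 levels below the root, so its codeword is 4 bits.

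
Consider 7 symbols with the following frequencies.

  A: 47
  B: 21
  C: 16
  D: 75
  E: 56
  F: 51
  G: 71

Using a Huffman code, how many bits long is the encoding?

Greedily combine the two least-frequent nodes:
combine C(16), B(21) → 37
combine 37, A(47) → 84
combine F(51), E(56) → 107
combine G(71), D(75) → 146
combine 84, 107 → 191
combine 146, 191 → 337
Each symbol's bit-cost is frequency × depth; summing gives 902 bits (equivalently 37 + 84 + 107 + 146 + 191 + 337).

902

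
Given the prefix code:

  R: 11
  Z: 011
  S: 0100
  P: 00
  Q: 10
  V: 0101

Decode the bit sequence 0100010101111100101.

Read left to right; each codeword is recognised as soon as it completes (prefix code):
  0100→S | 0101→V | 011→Z | 11→R | 10→Q | 0101→V
Decoded message: SVZRQV

SVZRQV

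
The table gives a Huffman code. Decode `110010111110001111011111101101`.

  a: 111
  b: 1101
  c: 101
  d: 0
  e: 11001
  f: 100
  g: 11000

Read left to right; each codeword is recognised as soon as it completes (prefix code):
  11001→e | 0→d | 111→a | 11000→g | 111→a | 101→c | 111→a | 1101→b | 101→c
Decoded message: edagacabc

edagacabc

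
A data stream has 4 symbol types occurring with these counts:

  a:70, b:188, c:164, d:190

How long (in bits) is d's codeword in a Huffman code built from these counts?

2

Build the tree from the bottom:
merge a(70) and c(164): 234
merge b(188) and d(190): 378
merge 234 and 378: 612
The subtree containing d is merged 2 times, so code length = 2.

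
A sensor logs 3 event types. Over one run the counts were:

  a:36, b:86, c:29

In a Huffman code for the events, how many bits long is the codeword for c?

Repeatedly merge the two smallest:
c(29) + a(36) → 65
65 + b(86) → 151
c sits 2 levels below the root, so its codeword is 2 bits.

2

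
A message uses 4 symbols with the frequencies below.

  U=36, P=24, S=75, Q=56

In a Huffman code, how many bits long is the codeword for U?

Repeatedly merge the two smallest:
combine P(24), U(36) → 60
combine Q(56), 60 → 116
combine S(75), 116 → 191
U sits 3 levels below the root, so its codeword is 3 bits.

3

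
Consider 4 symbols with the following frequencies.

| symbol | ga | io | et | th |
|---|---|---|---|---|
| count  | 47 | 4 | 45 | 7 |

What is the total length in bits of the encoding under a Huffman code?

Greedily combine the two least-frequent nodes:
io(4) + th(7) → 11
11 + et(45) → 56
ga(47) + 56 → 103
Each symbol's bit-cost is frequency × depth; summing gives 170 bits (equivalently 11 + 56 + 103).

170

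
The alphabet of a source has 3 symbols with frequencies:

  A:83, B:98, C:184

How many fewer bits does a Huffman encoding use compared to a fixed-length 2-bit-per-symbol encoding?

Fixed-length: 2 bits × 365 symbols = 730 bits.
Huffman merges:
merge A(83) and B(98): 181
merge 181 and C(184): 365
Huffman total = 181 + 365 = 546 bits.
Saving = 730 − 546 = 184 bits.

184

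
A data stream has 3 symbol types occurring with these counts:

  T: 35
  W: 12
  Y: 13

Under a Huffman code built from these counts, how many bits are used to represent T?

1

Repeatedly merge the two smallest:
combine W(12), Y(13) → 25
combine 25, T(35) → 60
T sits one level below the root: a 1-bit codeword.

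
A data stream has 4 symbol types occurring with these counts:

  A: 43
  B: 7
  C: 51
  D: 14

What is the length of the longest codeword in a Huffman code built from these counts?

Merge the two lowest-weight nodes at each step:
B(7) + D(14) → 21
21 + A(43) → 64
C(51) + 64 → 115
The rarest symbols sit at the bottom; the longest codeword is 3 bits.

3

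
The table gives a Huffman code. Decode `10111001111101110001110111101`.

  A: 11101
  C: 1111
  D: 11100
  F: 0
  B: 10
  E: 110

Read left to right; each codeword is recognised as soon as it completes (prefix code):
  10→B | 11100→D | 1111→C | 10→B | 11100→D | 0→F | 11101→A | 11101→A
Decoded message: BDCBDFAA

BDCBDFAA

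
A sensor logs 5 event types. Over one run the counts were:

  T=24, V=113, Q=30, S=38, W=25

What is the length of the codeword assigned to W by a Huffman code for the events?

3

Repeatedly merge the two smallest:
combine T(24), W(25) → 49
combine Q(30), S(38) → 68
combine 49, 68 → 117
combine V(113), 117 → 230
W's leaf is at depth 3, giving a 3-bit codeword.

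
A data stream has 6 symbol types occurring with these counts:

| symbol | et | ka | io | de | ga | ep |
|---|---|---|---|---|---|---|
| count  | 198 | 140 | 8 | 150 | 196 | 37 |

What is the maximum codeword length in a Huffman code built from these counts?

Merge the two lowest-weight nodes at each step:
merge io(8) and ep(37): 45
merge 45 and ka(140): 185
merge de(150) and 185: 335
merge ga(196) and et(198): 394
merge 335 and 394: 729
Maximum depth reached is 4.

4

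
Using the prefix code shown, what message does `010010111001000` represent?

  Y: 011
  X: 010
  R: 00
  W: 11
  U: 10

Read left to right; each codeword is recognised as soon as it completes (prefix code):
  010→X | 010→X | 11→W | 10→U | 010→X | 00→R
Decoded message: XXWUXR

XXWUXR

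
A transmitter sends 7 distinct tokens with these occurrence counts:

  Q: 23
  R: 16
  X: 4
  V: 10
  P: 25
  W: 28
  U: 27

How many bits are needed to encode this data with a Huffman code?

Greedily combine the two least-frequent nodes:
X(4) + V(10) → 14
14 + R(16) → 30
Q(23) + P(25) → 48
U(27) + W(28) → 55
30 + 48 → 78
55 + 78 → 133
Total encoded bits = sum of merged weights = 14 + 30 + 48 + 55 + 78 + 133 = 358.

358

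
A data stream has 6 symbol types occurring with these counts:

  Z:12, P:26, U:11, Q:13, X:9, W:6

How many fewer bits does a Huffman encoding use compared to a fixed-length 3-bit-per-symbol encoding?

39

Fixed-length: 3 bits × 77 symbols = 231 bits.
Huffman merges:
merge W(6) and X(9): 15
merge U(11) and Z(12): 23
merge Q(13) and 15: 28
merge 23 and P(26): 49
merge 28 and 49: 77
Huffman total = 15 + 23 + 28 + 49 + 77 = 192 bits.
Saving = 231 − 192 = 39 bits.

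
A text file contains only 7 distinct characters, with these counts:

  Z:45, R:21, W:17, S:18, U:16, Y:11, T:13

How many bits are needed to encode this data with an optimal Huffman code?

Merge the two smallest weights repeatedly:
merge Y(11) and T(13): 24
merge U(16) and W(17): 33
merge S(18) and R(21): 39
merge 24 and 33: 57
merge 39 and Z(45): 84
merge 57 and 84: 141
Total encoded bits = sum of merged weights = 24 + 33 + 39 + 57 + 84 + 141 = 378.

378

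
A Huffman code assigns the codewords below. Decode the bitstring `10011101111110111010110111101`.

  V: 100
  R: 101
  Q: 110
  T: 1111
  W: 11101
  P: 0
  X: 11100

VWTRQRRW

Read left to right; each codeword is recognised as soon as it completes (prefix code):
  100→V | 11101→W | 1111→T | 101→R | 110→Q | 101→R | 101→R | 11101→W
Decoded message: VWTRQRRW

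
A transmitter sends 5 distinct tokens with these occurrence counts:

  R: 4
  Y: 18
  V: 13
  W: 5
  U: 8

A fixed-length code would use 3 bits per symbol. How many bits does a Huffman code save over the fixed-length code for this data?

40

Fixed-length: 3 bits × 48 symbols = 144 bits.
Huffman merges:
R(4) + W(5) → 9
U(8) + 9 → 17
V(13) + 17 → 30
Y(18) + 30 → 48
Huffman total = 9 + 17 + 30 + 48 = 104 bits.
Saving = 144 − 104 = 40 bits.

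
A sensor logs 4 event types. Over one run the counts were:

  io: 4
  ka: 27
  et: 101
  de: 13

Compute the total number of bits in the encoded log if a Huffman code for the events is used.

206

Merge the two smallest weights repeatedly:
combine io(4), de(13) → 17
combine 17, ka(27) → 44
combine 44, et(101) → 145
Each symbol's bit-cost is frequency × depth; summing gives 206 bits (equivalently 17 + 44 + 145).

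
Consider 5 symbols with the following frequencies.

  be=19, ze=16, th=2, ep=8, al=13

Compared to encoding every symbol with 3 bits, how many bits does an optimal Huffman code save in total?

Fixed-length: 3 bits × 58 symbols = 174 bits.
Huffman merges:
combine th(2), ep(8) → 10
combine 10, al(13) → 23
combine ze(16), be(19) → 35
combine 23, 35 → 58
Huffman total = 10 + 23 + 35 + 58 = 126 bits.
Saving = 174 − 126 = 48 bits.

48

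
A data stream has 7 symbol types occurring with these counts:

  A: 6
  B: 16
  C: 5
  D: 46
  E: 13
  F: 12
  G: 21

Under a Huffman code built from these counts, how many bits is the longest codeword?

Merge the two lowest-weight nodes at each step:
C(5) + A(6) → 11
11 + F(12) → 23
E(13) + B(16) → 29
G(21) + 23 → 44
29 + 44 → 73
D(46) + 73 → 119
Maximum depth reached is 5.

5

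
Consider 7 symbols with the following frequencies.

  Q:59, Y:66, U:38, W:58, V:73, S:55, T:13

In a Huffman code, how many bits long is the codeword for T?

Repeatedly merge the two smallest:
T(13) + U(38) → 51
51 + S(55) → 106
W(58) + Q(59) → 117
Y(66) + V(73) → 139
106 + 117 → 223
139 + 223 → 362
The subtree containing T is merged 4 times, so code length = 4.

4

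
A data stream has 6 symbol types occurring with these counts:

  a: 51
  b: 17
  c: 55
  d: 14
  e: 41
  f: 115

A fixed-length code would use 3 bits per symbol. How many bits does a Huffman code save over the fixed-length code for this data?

Fixed-length: 3 bits × 293 symbols = 879 bits.
Huffman merges:
merge d(14) and b(17): 31
merge 31 and e(41): 72
merge a(51) and c(55): 106
merge 72 and 106: 178
merge f(115) and 178: 293
Huffman total = 31 + 72 + 106 + 178 + 293 = 680 bits.
Saving = 879 − 680 = 199 bits.

199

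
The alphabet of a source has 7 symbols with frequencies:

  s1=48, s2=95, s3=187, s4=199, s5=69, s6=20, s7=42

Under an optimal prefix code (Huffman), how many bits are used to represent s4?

2

Build the tree from the bottom:
merge s6(20) and s7(42): 62
merge s1(48) and 62: 110
merge s5(69) and s2(95): 164
merge 110 and 164: 274
merge s3(187) and s4(199): 386
merge 274 and 386: 660
s4's leaf is at depth 2, giving a 2-bit codeword.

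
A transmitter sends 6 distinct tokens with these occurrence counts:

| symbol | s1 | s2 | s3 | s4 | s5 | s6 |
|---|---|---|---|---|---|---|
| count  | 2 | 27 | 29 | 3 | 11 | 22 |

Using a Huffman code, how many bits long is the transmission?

209

Build the Huffman tree bottom-up:
merge s1(2) and s4(3): 5
merge 5 and s5(11): 16
merge 16 and s6(22): 38
merge s2(27) and s3(29): 56
merge 38 and 56: 94
The encoded length is the sum of every internal node's weight: 5 + 16 + 38 + 56 + 94 = 209 bits.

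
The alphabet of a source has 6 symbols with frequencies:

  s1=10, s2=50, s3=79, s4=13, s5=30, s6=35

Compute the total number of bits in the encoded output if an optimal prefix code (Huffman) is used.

Build the Huffman tree bottom-up:
s1(10) + s4(13) → 23
23 + s5(30) → 53
s6(35) + s2(50) → 85
53 + s3(79) → 132
85 + 132 → 217
Total encoded bits = sum of merged weights = 23 + 53 + 85 + 132 + 217 = 510.

510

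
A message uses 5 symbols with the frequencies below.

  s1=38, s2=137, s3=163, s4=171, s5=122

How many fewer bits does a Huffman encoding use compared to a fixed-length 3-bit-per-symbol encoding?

Fixed-length: 3 bits × 631 symbols = 1893 bits.
Huffman merges:
s1(38) + s5(122) → 160
s2(137) + 160 → 297
s3(163) + s4(171) → 334
297 + 334 → 631
Huffman total = 160 + 297 + 334 + 631 = 1422 bits.
Saving = 1893 − 1422 = 471 bits.

471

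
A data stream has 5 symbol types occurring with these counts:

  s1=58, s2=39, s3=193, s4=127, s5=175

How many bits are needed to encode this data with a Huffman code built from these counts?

Merge the two smallest weights repeatedly:
combine s2(39), s1(58) → 97
combine 97, s4(127) → 224
combine s5(175), s3(193) → 368
combine 224, 368 → 592
Each symbol's bit-cost is frequency × depth; summing gives 1281 bits (equivalently 97 + 224 + 368 + 592).

1281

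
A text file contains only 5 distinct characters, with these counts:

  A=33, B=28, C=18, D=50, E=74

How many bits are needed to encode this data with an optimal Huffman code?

452

Merge the two smallest weights repeatedly:
C(18) + B(28) → 46
A(33) + 46 → 79
D(50) + E(74) → 124
79 + 124 → 203
Total encoded bits = sum of merged weights = 46 + 79 + 124 + 203 = 452.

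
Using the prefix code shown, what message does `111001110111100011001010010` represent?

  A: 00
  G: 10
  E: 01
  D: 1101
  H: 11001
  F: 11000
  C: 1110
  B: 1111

CEDCAHEAG

Read left to right; each codeword is recognised as soon as it completes (prefix code):
  1110→C | 01→E | 1101→D | 1110→C | 00→A | 11001→H | 01→E | 00→A | 10→G
Decoded message: CEDCAHEAG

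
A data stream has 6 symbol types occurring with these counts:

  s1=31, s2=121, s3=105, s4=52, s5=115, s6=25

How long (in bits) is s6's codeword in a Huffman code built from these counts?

4

Build the tree from the bottom:
merge s6(25) and s1(31): 56
merge s4(52) and 56: 108
merge s3(105) and 108: 213
merge s5(115) and s2(121): 236
merge 213 and 236: 449
s6's leaf is at depth 4, giving a 4-bit codeword.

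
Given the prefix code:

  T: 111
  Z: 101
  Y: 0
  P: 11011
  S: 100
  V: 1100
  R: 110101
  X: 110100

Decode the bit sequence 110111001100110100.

PSVX

Read left to right; each codeword is recognised as soon as it completes (prefix code):
  11011→P | 100→S | 1100→V | 110100→X
Decoded message: PSVX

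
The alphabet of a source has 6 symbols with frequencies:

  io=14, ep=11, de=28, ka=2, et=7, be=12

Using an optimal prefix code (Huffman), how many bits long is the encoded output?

Build the Huffman tree bottom-up:
merge ka(2) and et(7): 9
merge 9 and ep(11): 20
merge be(12) and io(14): 26
merge 20 and 26: 46
merge de(28) and 46: 74
The encoded length is the sum of every internal node's weight: 9 + 20 + 26 + 46 + 74 = 175 bits.

175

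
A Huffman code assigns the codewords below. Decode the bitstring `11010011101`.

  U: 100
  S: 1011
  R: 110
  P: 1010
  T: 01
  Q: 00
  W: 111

Read left to right; each codeword is recognised as soon as it completes (prefix code):
  110→R | 100→U | 111→W | 01→T
Decoded message: RUWT

RUWT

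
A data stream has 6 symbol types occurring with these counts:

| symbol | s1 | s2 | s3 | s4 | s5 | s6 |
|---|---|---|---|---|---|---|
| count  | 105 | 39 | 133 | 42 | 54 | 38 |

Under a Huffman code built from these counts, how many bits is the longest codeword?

Merge the two lowest-weight nodes at each step:
combine s6(38), s2(39) → 77
combine s4(42), s5(54) → 96
combine 77, 96 → 173
combine s1(105), s3(133) → 238
combine 173, 238 → 411
The first pair merged (s6, s2) ends up deepest, at depth 3.

3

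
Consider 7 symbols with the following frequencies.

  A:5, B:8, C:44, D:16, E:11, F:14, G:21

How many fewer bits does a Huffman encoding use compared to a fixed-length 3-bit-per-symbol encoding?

Fixed-length: 3 bits × 119 symbols = 357 bits.
Huffman merges:
combine A(5), B(8) → 13
combine E(11), 13 → 24
combine F(14), D(16) → 30
combine G(21), 24 → 45
combine 30, C(44) → 74
combine 45, 74 → 119
Huffman total = 13 + 24 + 30 + 45 + 74 + 119 = 305 bits.
Saving = 357 − 305 = 52 bits.

52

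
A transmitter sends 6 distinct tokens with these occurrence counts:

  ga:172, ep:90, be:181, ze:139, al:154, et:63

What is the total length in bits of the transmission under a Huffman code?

2043

Merge the two smallest weights repeatedly:
combine et(63), ep(90) → 153
combine ze(139), 153 → 292
combine al(154), ga(172) → 326
combine be(181), 292 → 473
combine 326, 473 → 799
Total encoded bits = sum of merged weights = 153 + 292 + 326 + 473 + 799 = 2043.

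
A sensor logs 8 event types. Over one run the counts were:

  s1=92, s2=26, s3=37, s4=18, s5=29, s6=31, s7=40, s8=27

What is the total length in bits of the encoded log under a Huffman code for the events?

852

Build the Huffman tree bottom-up:
merge s4(18) and s2(26): 44
merge s8(27) and s5(29): 56
merge s6(31) and s3(37): 68
merge s7(40) and 44: 84
merge 56 and 68: 124
merge 84 and s1(92): 176
merge 124 and 176: 300
Each symbol's bit-cost is frequency × depth; summing gives 852 bits (equivalently 44 + 56 + 68 + 84 + 124 + 176 + 300).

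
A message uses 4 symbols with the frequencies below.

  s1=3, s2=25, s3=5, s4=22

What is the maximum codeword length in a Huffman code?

Merge the two lowest-weight nodes at each step:
s1(3) + s3(5) → 8
8 + s4(22) → 30
s2(25) + 30 → 55
The rarest symbols sit at the bottom; the longest codeword is 3 bits.

3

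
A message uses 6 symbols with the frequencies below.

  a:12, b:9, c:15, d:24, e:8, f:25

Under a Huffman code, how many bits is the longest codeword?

Merge the two lowest-weight nodes at each step:
e(8) + b(9) → 17
a(12) + c(15) → 27
17 + d(24) → 41
f(25) + 27 → 52
41 + 52 → 93
The rarest symbols sit at the bottom; the longest codeword is 3 bits.

3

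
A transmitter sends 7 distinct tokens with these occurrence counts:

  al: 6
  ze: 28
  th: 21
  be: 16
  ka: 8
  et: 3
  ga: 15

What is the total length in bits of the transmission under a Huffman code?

Merge the two smallest weights repeatedly:
combine et(3), al(6) → 9
combine ka(8), 9 → 17
combine ga(15), be(16) → 31
combine 17, th(21) → 38
combine ze(28), 31 → 59
combine 38, 59 → 97
The encoded length is the sum of every internal node's weight: 9 + 17 + 31 + 38 + 59 + 97 = 251 bits.

251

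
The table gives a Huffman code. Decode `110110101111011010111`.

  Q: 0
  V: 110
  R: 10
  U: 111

VVRURVRU

Read left to right; each codeword is recognised as soon as it completes (prefix code):
  110→V | 110→V | 10→R | 111→U | 10→R | 110→V | 10→R | 111→U
Decoded message: VVRURVRU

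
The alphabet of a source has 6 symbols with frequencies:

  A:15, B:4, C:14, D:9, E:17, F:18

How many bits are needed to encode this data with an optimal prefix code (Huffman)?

Greedily combine the two least-frequent nodes:
combine B(4), D(9) → 13
combine 13, C(14) → 27
combine A(15), E(17) → 32
combine F(18), 27 → 45
combine 32, 45 → 77
The encoded length is the sum of every internal node's weight: 13 + 27 + 32 + 45 + 77 = 194 bits.

194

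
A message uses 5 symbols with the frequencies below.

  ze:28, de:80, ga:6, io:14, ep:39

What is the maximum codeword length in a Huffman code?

Merge the two lowest-weight nodes at each step:
merge ga(6) and io(14): 20
merge 20 and ze(28): 48
merge ep(39) and 48: 87
merge de(80) and 87: 167
Maximum depth reached is 4.

4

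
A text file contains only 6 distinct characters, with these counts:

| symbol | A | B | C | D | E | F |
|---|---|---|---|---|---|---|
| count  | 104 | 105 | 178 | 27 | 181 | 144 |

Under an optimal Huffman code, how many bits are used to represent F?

Build the tree from the bottom:
merge D(27) and A(104): 131
merge B(105) and 131: 236
merge F(144) and C(178): 322
merge E(181) and 236: 417
merge 322 and 417: 739
The subtree containing F is merged 2 times, so code length = 2.

2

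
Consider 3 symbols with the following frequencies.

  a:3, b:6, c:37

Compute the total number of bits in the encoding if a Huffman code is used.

55

Greedily combine the two least-frequent nodes:
merge a(3) and b(6): 9
merge 9 and c(37): 46
Each symbol's bit-cost is frequency × depth; summing gives 55 bits (equivalently 9 + 46).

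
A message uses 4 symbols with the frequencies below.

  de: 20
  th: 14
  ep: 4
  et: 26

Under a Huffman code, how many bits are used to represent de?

Huffman merges, smallest pair first:
merge ep(4) and th(14): 18
merge 18 and de(20): 38
merge et(26) and 38: 64
The subtree containing de is merged 2 times, so code length = 2.

2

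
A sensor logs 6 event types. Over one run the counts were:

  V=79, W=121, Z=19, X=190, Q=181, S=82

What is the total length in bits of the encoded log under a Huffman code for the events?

1622

Merge the two smallest weights repeatedly:
Z(19) + V(79) → 98
S(82) + 98 → 180
W(121) + 180 → 301
Q(181) + X(190) → 371
301 + 371 → 672
Total encoded bits = sum of merged weights = 98 + 180 + 301 + 371 + 672 = 1622.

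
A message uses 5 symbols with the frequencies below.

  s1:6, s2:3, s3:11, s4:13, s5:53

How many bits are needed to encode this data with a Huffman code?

148

Build the Huffman tree bottom-up:
s2(3) + s1(6) → 9
9 + s3(11) → 20
s4(13) + 20 → 33
33 + s5(53) → 86
Total encoded bits = sum of merged weights = 9 + 20 + 33 + 86 = 148.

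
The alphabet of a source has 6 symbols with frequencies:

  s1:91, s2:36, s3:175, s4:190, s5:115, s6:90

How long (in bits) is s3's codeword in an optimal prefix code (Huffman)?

2

Build the tree from the bottom:
merge s2(36) and s6(90): 126
merge s1(91) and s5(115): 206
merge 126 and s3(175): 301
merge s4(190) and 206: 396
merge 301 and 396: 697
s3's leaf is at depth 2, giving a 2-bit codeword.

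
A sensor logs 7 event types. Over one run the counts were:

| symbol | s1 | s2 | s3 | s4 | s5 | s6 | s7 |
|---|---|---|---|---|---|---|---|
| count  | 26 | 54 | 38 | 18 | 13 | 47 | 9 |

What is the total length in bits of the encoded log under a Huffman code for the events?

Build the Huffman tree bottom-up:
s7(9) + s5(13) → 22
s4(18) + 22 → 40
s1(26) + s3(38) → 64
40 + s6(47) → 87
s2(54) + 64 → 118
87 + 118 → 205
Each symbol's bit-cost is frequency × depth; summing gives 536 bits (equivalently 22 + 40 + 64 + 87 + 118 + 205).

536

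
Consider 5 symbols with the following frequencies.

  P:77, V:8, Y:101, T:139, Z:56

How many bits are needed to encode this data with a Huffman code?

Greedily combine the two least-frequent nodes:
combine V(8), Z(56) → 64
combine 64, P(77) → 141
combine Y(101), T(139) → 240
combine 141, 240 → 381
Total encoded bits = sum of merged weights = 64 + 141 + 240 + 381 = 826.

826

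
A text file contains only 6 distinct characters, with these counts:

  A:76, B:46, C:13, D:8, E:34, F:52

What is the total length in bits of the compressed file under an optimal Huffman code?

534

Merge the two smallest weights repeatedly:
D(8) + C(13) → 21
21 + E(34) → 55
B(46) + F(52) → 98
55 + A(76) → 131
98 + 131 → 229
Each symbol's bit-cost is frequency × depth; summing gives 534 bits (equivalently 21 + 55 + 98 + 131 + 229).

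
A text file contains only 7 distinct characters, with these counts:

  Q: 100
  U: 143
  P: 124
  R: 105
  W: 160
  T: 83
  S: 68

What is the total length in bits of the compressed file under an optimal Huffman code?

Greedily combine the two least-frequent nodes:
combine S(68), T(83) → 151
combine Q(100), R(105) → 205
combine P(124), U(143) → 267
combine 151, W(160) → 311
combine 205, 267 → 472
combine 311, 472 → 783
Total encoded bits = sum of merged weights = 151 + 205 + 267 + 311 + 472 + 783 = 2189.

2189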